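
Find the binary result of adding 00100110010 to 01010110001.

Add column by column from the right: bit + bit + carry-in; write the sum mod 2, carry 1 when the sum is 2 or 3.
carry:  00001100000
        00100110010
+       01010110001
-------------------
       001111100011
(the carry out of the leftmost column, 0, becomes the leading bit)
Decimal check:
  00100110010 = 256 + 32 + 16 + 2 = 306
  01010110001 = 512 + 128 + 32 + 16 + 1 = 689
  306 + 689 = 995, and 001111100011 = 512 + 256 + 128 + 64 + 32 + 2 + 1 = 995 ✓



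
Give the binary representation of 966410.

Using repeated division by 2:
966410 ÷ 2 = 483205 remainder 0
483205 ÷ 2 = 241602 remainder 1
241602 ÷ 2 = 120801 remainder 0
120801 ÷ 2 = 60400 remainder 1
60400 ÷ 2 = 30200 remainder 0
30200 ÷ 2 = 15100 remainder 0
15100 ÷ 2 = 7550 remainder 0
7550 ÷ 2 = 3775 remainder 0
3775 ÷ 2 = 1887 remainder 1
1887 ÷ 2 = 943 remainder 1
943 ÷ 2 = 471 remainder 1
471 ÷ 2 = 235 remainder 1
235 ÷ 2 = 117 remainder 1
117 ÷ 2 = 58 remainder 1
58 ÷ 2 = 29 remainder 0
29 ÷ 2 = 14 remainder 1
14 ÷ 2 = 7 remainder 0
7 ÷ 2 = 3 remainder 1
3 ÷ 2 = 1 remainder 1
1 ÷ 2 = 0 remainder 1
Reading remainders bottom to top: 11101011111100001010



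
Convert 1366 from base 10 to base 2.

Using repeated division by 2:
1366 ÷ 2 = 683 remainder 0
683 ÷ 2 = 341 remainder 1
341 ÷ 2 = 170 remainder 1
170 ÷ 2 = 85 remainder 0
85 ÷ 2 = 42 remainder 1
42 ÷ 2 = 21 remainder 0
21 ÷ 2 = 10 remainder 1
10 ÷ 2 = 5 remainder 0
5 ÷ 2 = 2 remainder 1
2 ÷ 2 = 1 remainder 0
1 ÷ 2 = 0 remainder 1
Reading remainders bottom to top: 10101010110



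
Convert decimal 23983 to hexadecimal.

Using repeated division by 16 (digits 10–15 are A–F):
23983 ÷ 16 = 1498 remainder 15 (F)
1498 ÷ 16 = 93 remainder 10 (A)
93 ÷ 16 = 5 remainder 13 (D)
5 ÷ 16 = 0 remainder 5
Reading remainders bottom to top: 5DAF



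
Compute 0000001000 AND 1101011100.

AND: 1 only when both bits are 1
  0000001000
& 1101011100
------------
  0000001000
Decimal: 8 & 860 = 8



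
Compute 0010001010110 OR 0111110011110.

OR: 1 when either bit is 1
  0010001010110
| 0111110011110
---------------
  0111111011110
Decimal: 1110 | 3998 = 4062



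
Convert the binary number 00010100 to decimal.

Sum of powers of 2 for each 1-bit:
2^2 + 2^4
= 4 + 16
= 20



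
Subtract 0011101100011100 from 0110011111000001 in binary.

Method 1 - Direct subtraction (column by column from the right: bit − bit − borrow-in; if negative, add 2 and borrow 1 from the next column):
borrow: 0111000001111000
        0110011111000001
-       0011101100011100
------------------------
        0010110010100101

Method 2 - Add two's complement:
Two's complement of 0011101100011100: invert → 1100010011100011, add 1 → 1100010011100100
  0110011111000001
+ 1100010011100100
------------------
 10010110010100101  (end carry out of the top bit = 1)
Discarding the end carry: 0010110010100101
Decimal check:
  0110011111000001 = 16384 + 8192 + 1024 + 512 + 256 + 128 + 64 + 1 = 26561
  0011101100011100 = 8192 + 4096 + 2048 + 512 + 256 + 16 + 8 + 4 = 15132
  26561 - 15132 = 11429, and 0010110010100101 = 8192 + 2048 + 1024 + 128 + 32 + 4 + 1 = 11429 ✓



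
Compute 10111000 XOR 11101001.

XOR: 1 when bits differ
  10111000
^ 11101001
----------
  01010001
Decimal: 184 ^ 233 = 81



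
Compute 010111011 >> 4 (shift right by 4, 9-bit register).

Original: 010111011 (decimal 187)
Shift right by 4 positions
Drop the 4 low bits; fill with zeros on the left
Result: 000001011 (decimal 11)
Equivalent: 187 >> 4 = 187 ÷ 2^4 = 11



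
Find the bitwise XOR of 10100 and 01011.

XOR: 1 when bits differ
  10100
^ 01011
-------
  11111
Decimal: 20 ^ 11 = 31



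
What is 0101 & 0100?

AND: 1 only when both bits are 1
  0101
& 0100
------
  0100
Decimal: 5 & 4 = 4



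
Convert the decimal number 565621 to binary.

Using repeated division by 2:
565621 ÷ 2 = 282810 remainder 1
282810 ÷ 2 = 141405 remainder 0
141405 ÷ 2 = 70702 remainder 1
70702 ÷ 2 = 35351 remainder 0
35351 ÷ 2 = 17675 remainder 1
17675 ÷ 2 = 8837 remainder 1
8837 ÷ 2 = 4418 remainder 1
4418 ÷ 2 = 2209 remainder 0
2209 ÷ 2 = 1104 remainder 1
1104 ÷ 2 = 552 remainder 0
552 ÷ 2 = 276 remainder 0
276 ÷ 2 = 138 remainder 0
138 ÷ 2 = 69 remainder 0
69 ÷ 2 = 34 remainder 1
34 ÷ 2 = 17 remainder 0
17 ÷ 2 = 8 remainder 1
8 ÷ 2 = 4 remainder 0
4 ÷ 2 = 2 remainder 0
2 ÷ 2 = 1 remainder 0
1 ÷ 2 = 0 remainder 1
Reading remainders bottom to top: 10001010000101110101



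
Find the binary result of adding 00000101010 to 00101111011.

Add column by column from the right: bit + bit + carry-in; write the sum mod 2, carry 1 when the sum is 2 or 3.
carry:  00011110100
        00000101010
+       00101111011
-------------------
       000110100101
(the carry out of the leftmost column, 0, becomes the leading bit)
Decimal check:
  00000101010 = 32 + 8 + 2 = 42
  00101111011 = 256 + 64 + 32 + 16 + 8 + 2 + 1 = 379
  42 + 379 = 421, and 000110100101 = 256 + 128 + 32 + 4 + 1 = 421 ✓



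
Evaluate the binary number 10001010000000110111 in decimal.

Sum of powers of 2 for each 1-bit:
2^0 + 2^1 + 2^2 + 2^4 + 2^5 + 2^13 + 2^15 + 2^19
= 1 + 2 + 4 + 16 + 32 + 8192 + 32768 + 524288
= 565303



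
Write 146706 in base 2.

Using repeated division by 2:
146706 ÷ 2 = 73353 remainder 0
73353 ÷ 2 = 36676 remainder 1
36676 ÷ 2 = 18338 remainder 0
18338 ÷ 2 = 9169 remainder 0
9169 ÷ 2 = 4584 remainder 1
4584 ÷ 2 = 2292 remainder 0
2292 ÷ 2 = 1146 remainder 0
1146 ÷ 2 = 573 remainder 0
573 ÷ 2 = 286 remainder 1
286 ÷ 2 = 143 remainder 0
143 ÷ 2 = 71 remainder 1
71 ÷ 2 = 35 remainder 1
35 ÷ 2 = 17 remainder 1
17 ÷ 2 = 8 remainder 1
8 ÷ 2 = 4 remainder 0
4 ÷ 2 = 2 remainder 0
2 ÷ 2 = 1 remainder 0
1 ÷ 2 = 0 remainder 1
Reading remainders bottom to top: 100011110100010010



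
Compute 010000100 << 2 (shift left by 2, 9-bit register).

Original: 010000100 (decimal 132)
Shift left by 2 positions
Append 2 zeros on the right and drop the 2 high bits that overflow the 9-bit width
Result: 000010000 (decimal 16)
Equivalent: 132 << 2 = 132 × 2^2 = 528, truncated to 9 bits = 16



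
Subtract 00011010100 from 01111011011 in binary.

Method 1 - Direct subtraction (column by column from the right: bit − bit − borrow-in; if negative, add 2 and borrow 1 from the next column):
borrow: 00000001000
        01111011011
-       00011010100
-------------------
        01100000111

Method 2 - Add two's complement:
Two's complement of 00011010100: invert → 11100101011, add 1 → 11100101100
  01111011011
+ 11100101100
-------------
 101100000111  (end carry out of the top bit = 1)
Discarding the end carry: 01100000111
Decimal check:
  01111011011 = 512 + 256 + 128 + 64 + 16 + 8 + 2 + 1 = 987
  00011010100 = 128 + 64 + 16 + 4 = 212
  987 - 212 = 775, and 01100000111 = 512 + 256 + 4 + 2 + 1 = 775 ✓



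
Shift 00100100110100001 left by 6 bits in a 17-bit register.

Original: 00100100110100001 (decimal 18849)
Shift left by 6 positions
Append 6 zeros on the right and drop the 6 high bits that overflow the 17-bit width
Result: 00110100001000000 (decimal 26688)
Equivalent: 18849 << 6 = 18849 × 2^6 = 1206336, truncated to 17 bits = 26688



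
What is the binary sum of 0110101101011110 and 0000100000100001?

Add column by column from the right: bit + bit + carry-in; write the sum mod 2, carry 1 when the sum is 2 or 3.
carry:  0001000000000000
        0110101101011110
+       0000100000100001
------------------------
       00111001101111111
(the carry out of the leftmost column, 0, becomes the leading bit)
Decimal check:
  0110101101011110 = 16384 + 8192 + 2048 + 512 + 256 + 64 + 16 + 8 + 4 + 2 = 27486
  0000100000100001 = 2048 + 32 + 1 = 2081
  27486 + 2081 = 29567, and 00111001101111111 = 16384 + 8192 + 4096 + 512 + 256 + 64 + 32 + 16 + 8 + 4 + 2 + 1 = 29567 ✓



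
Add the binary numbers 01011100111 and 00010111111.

Add column by column from the right: bit + bit + carry-in; write the sum mod 2, carry 1 when the sum is 2 or 3.
carry:  00111111110
        01011100111
+       00010111111
-------------------
       001110100110
(the carry out of the leftmost column, 0, becomes the leading bit)
Decimal check:
  01011100111 = 512 + 128 + 64 + 32 + 4 + 2 + 1 = 743
  00010111111 = 128 + 32 + 16 + 8 + 4 + 2 + 1 = 191
  743 + 191 = 934, and 001110100110 = 512 + 256 + 128 + 32 + 4 + 2 = 934 ✓



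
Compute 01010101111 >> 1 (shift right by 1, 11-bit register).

Original: 01010101111 (decimal 687)
Shift right by 1 position
Drop the 1 low bit; fill with zero on the left
Result: 00101010111 (decimal 343)
Equivalent: 687 >> 1 = 687 ÷ 2^1 = 343



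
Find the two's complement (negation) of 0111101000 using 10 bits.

Original: 0111101000
Step 1 - Invert all bits: 1000010111
Step 2 - Add 1: 1000011000
Verification: 0111101000 + 1000011000 = 10000000000; discarding the end carry (carry out of the top bit) leaves the 10-bit value 0000000000, as required for x + (-x)



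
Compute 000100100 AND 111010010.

AND: 1 only when both bits are 1
  000100100
& 111010010
-----------
  000000000
Decimal: 36 & 466 = 0



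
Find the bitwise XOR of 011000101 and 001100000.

XOR: 1 when bits differ
  011000101
^ 001100000
-----------
  010100101
Decimal: 197 ^ 96 = 165



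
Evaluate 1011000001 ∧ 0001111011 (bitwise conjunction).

AND: 1 only when both bits are 1
  1011000001
& 0001111011
------------
  0001000001
Decimal: 705 & 123 = 65



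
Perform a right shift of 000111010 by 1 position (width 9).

Original: 000111010 (decimal 58)
Shift right by 1 position
Drop the 1 low bit; fill with zero on the left
Result: 000011101 (decimal 29)
Equivalent: 58 >> 1 = 58 ÷ 2^1 = 29



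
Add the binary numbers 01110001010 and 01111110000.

Add column by column from the right: bit + bit + carry-in; write the sum mod 2, carry 1 when the sum is 2 or 3.
carry:  11100000000
        01110001010
+       01111110000
-------------------
       011101111010
(the carry out of the leftmost column, 0, becomes the leading bit)
Decimal check:
  01110001010 = 512 + 256 + 128 + 8 + 2 = 906
  01111110000 = 512 + 256 + 128 + 64 + 32 + 16 = 1008
  906 + 1008 = 1914, and 011101111010 = 1024 + 512 + 256 + 64 + 32 + 16 + 8 + 2 = 1914 ✓



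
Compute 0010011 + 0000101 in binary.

Add column by column from the right: bit + bit + carry-in; write the sum mod 2, carry 1 when the sum is 2 or 3.
carry:  0001110
        0010011
+       0000101
---------------
       00011000
(the carry out of the leftmost column, 0, becomes the leading bit)
Decimal check:
  0010011 = 16 + 2 + 1 = 19
  0000101 = 4 + 1 = 5
  19 + 5 = 24, and 00011000 = 16 + 8 = 24 ✓



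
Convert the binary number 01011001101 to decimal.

Sum of powers of 2 for each 1-bit:
2^0 + 2^2 + 2^3 + 2^6 + 2^7 + 2^9
= 1 + 4 + 8 + 64 + 128 + 512
= 717



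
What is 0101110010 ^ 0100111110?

XOR: 1 when bits differ
  0101110010
^ 0100111110
------------
  0001001100
Decimal: 370 ^ 318 = 76



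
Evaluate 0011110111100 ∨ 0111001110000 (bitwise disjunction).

OR: 1 when either bit is 1
  0011110111100
| 0111001110000
---------------
  0111111111100
Decimal: 1980 | 3696 = 4092



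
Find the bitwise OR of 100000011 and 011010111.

OR: 1 when either bit is 1
  100000011
| 011010111
-----------
  111010111
Decimal: 259 | 215 = 471



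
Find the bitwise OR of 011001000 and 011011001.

OR: 1 when either bit is 1
  011001000
| 011011001
-----------
  011011001
Decimal: 200 | 217 = 217



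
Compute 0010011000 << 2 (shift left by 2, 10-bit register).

Original: 0010011000 (decimal 152)
Shift left by 2 positions
Append 2 zeros on the right
Result: 1001100000 (decimal 608)
Equivalent: 152 << 2 = 152 × 2^2 = 608



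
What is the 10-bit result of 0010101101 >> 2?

Original: 0010101101 (decimal 173)
Shift right by 2 positions
Drop the 2 low bits; fill with zeros on the left
Result: 0000101011 (decimal 43)
Equivalent: 173 >> 2 = 173 ÷ 2^2 = 43



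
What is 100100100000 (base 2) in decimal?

Sum of powers of 2 for each 1-bit:
2^5 + 2^8 + 2^11
= 32 + 256 + 2048
= 2336



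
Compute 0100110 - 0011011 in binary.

Method 1 - Direct subtraction (column by column from the right: bit − bit − borrow-in; if negative, add 2 and borrow 1 from the next column):
borrow: 0110110
        0100110
-       0011011
---------------
        0001011

Method 2 - Add two's complement:
Two's complement of 0011011: invert → 1100100, add 1 → 1100101
  0100110
+ 1100101
---------
 10001011  (end carry out of the top bit = 1)
Discarding the end carry: 0001011
Decimal check:
  0100110 = 32 + 4 + 2 = 38
  0011011 = 16 + 8 + 2 + 1 = 27
  38 - 27 = 11, and 0001011 = 8 + 2 + 1 = 11 ✓



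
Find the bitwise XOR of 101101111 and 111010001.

XOR: 1 when bits differ
  101101111
^ 111010001
-----------
  010111110
Decimal: 367 ^ 465 = 190



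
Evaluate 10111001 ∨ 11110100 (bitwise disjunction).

OR: 1 when either bit is 1
  10111001
| 11110100
----------
  11111101
Decimal: 185 | 244 = 253



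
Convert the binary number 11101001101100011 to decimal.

Sum of powers of 2 for each 1-bit:
2^0 + 2^1 + 2^5 + 2^6 + 2^8 + 2^9 + 2^12 + 2^14 + 2^15 + 2^16
= 1 + 2 + 32 + 64 + 256 + 512 + 4096 + 16384 + 32768 + 65536
= 119651



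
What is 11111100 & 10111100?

AND: 1 only when both bits are 1
  11111100
& 10111100
----------
  10111100
Decimal: 252 & 188 = 188



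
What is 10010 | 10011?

OR: 1 when either bit is 1
  10010
| 10011
-------
  10011
Decimal: 18 | 19 = 19



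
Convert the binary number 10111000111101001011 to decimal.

Sum of powers of 2 for each 1-bit:
2^0 + 2^1 + 2^3 + 2^6 + 2^8 + 2^9 + 2^10 + 2^11 + 2^15 + 2^16 + 2^17 + 2^19
= 1 + 2 + 8 + 64 + 256 + 512 + 1024 + 2048 + 32768 + 65536 + 131072 + 524288
= 757579



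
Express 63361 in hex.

Using repeated division by 16 (digits 10–15 are A–F):
63361 ÷ 16 = 3960 remainder 1
3960 ÷ 16 = 247 remainder 8
247 ÷ 16 = 15 remainder 7
15 ÷ 16 = 0 remainder 15 (F)
Reading remainders bottom to top: F781



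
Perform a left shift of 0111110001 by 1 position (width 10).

Original: 0111110001 (decimal 497)
Shift left by 1 position
Append 1 zero on the right
Result: 1111100010 (decimal 994)
Equivalent: 497 << 1 = 497 × 2^1 = 994



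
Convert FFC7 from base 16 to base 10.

Expand by place value (powers of 16):
Digit values: F = 15, C = 12
FFC7 = 15 × 16^3 + 15 × 16^2 + 12 × 16^1 + 7 × 16^0
= 15 × 4096 + 15 × 256 + 12 × 16 + 7 × 1
= 61440 + 3840 + 192 + 7
= 65479



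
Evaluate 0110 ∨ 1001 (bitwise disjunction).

OR: 1 when either bit is 1
  0110
| 1001
------
  1111
Decimal: 6 | 9 = 15



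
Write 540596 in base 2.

Using repeated division by 2:
540596 ÷ 2 = 270298 remainder 0
270298 ÷ 2 = 135149 remainder 0
135149 ÷ 2 = 67574 remainder 1
67574 ÷ 2 = 33787 remainder 0
33787 ÷ 2 = 16893 remainder 1
16893 ÷ 2 = 8446 remainder 1
8446 ÷ 2 = 4223 remainder 0
4223 ÷ 2 = 2111 remainder 1
2111 ÷ 2 = 1055 remainder 1
1055 ÷ 2 = 527 remainder 1
527 ÷ 2 = 263 remainder 1
263 ÷ 2 = 131 remainder 1
131 ÷ 2 = 65 remainder 1
65 ÷ 2 = 32 remainder 1
32 ÷ 2 = 16 remainder 0
16 ÷ 2 = 8 remainder 0
8 ÷ 2 = 4 remainder 0
4 ÷ 2 = 2 remainder 0
2 ÷ 2 = 1 remainder 0
1 ÷ 2 = 0 remainder 1
Reading remainders bottom to top: 10000011111110110100



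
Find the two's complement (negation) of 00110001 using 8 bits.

Original: 00110001
Step 1 - Invert all bits: 11001110
Step 2 - Add 1: 11001111
Verification: 00110001 + 11001111 = 100000000; discarding the end carry (carry out of the top bit) leaves the 8-bit value 00000000, as required for x + (-x)



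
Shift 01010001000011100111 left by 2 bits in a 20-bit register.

Original: 01010001000011100111 (decimal 332007)
Shift left by 2 positions
Append 2 zeros on the right and drop the 2 high bits that overflow the 20-bit width
Result: 01000100001110011100 (decimal 279452)
Equivalent: 332007 << 2 = 332007 × 2^2 = 1328028, truncated to 20 bits = 279452



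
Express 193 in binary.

Using repeated division by 2:
193 ÷ 2 = 96 remainder 1
96 ÷ 2 = 48 remainder 0
48 ÷ 2 = 24 remainder 0
24 ÷ 2 = 12 remainder 0
12 ÷ 2 = 6 remainder 0
6 ÷ 2 = 3 remainder 0
3 ÷ 2 = 1 remainder 1
1 ÷ 2 = 0 remainder 1
Reading remainders bottom to top: 11000001



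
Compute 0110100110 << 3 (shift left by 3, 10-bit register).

Original: 0110100110 (decimal 422)
Shift left by 3 positions
Append 3 zeros on the right and drop the 3 high bits that overflow the 10-bit width
Result: 0100110000 (decimal 304)
Equivalent: 422 << 3 = 422 × 2^3 = 3376, truncated to 10 bits = 304



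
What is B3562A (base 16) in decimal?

Expand by place value (powers of 16):
Digit values: B = 11, A = 10
B3562A = 11 × 16^5 + 3 × 16^4 + 5 × 16^3 + 6 × 16^2 + 2 × 16^1 + 10 × 16^0
= 11 × 1048576 + 3 × 65536 + 5 × 4096 + 6 × 256 + 2 × 16 + 10 × 1
= 11534336 + 196608 + 20480 + 1536 + 32 + 10
= 11753002



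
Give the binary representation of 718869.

Using repeated division by 2:
718869 ÷ 2 = 359434 remainder 1
359434 ÷ 2 = 179717 remainder 0
179717 ÷ 2 = 89858 remainder 1
89858 ÷ 2 = 44929 remainder 0
44929 ÷ 2 = 22464 remainder 1
22464 ÷ 2 = 11232 remainder 0
11232 ÷ 2 = 5616 remainder 0
5616 ÷ 2 = 2808 remainder 0
2808 ÷ 2 = 1404 remainder 0
1404 ÷ 2 = 702 remainder 0
702 ÷ 2 = 351 remainder 0
351 ÷ 2 = 175 remainder 1
175 ÷ 2 = 87 remainder 1
87 ÷ 2 = 43 remainder 1
43 ÷ 2 = 21 remainder 1
21 ÷ 2 = 10 remainder 1
10 ÷ 2 = 5 remainder 0
5 ÷ 2 = 2 remainder 1
2 ÷ 2 = 1 remainder 0
1 ÷ 2 = 0 remainder 1
Reading remainders bottom to top: 10101111100000010101



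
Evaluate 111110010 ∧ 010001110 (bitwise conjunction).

AND: 1 only when both bits are 1
  111110010
& 010001110
-----------
  010000010
Decimal: 498 & 142 = 130



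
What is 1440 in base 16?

Using repeated division by 16 (digits 10–15 are A–F):
1440 ÷ 16 = 90 remainder 0
90 ÷ 16 = 5 remainder 10 (A)
5 ÷ 16 = 0 remainder 5
Reading remainders bottom to top: 5A0



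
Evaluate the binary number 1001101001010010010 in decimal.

Sum of powers of 2 for each 1-bit:
2^1 + 2^4 + 2^7 + 2^9 + 2^12 + 2^14 + 2^15 + 2^18
= 2 + 16 + 128 + 512 + 4096 + 16384 + 32768 + 262144
= 316050



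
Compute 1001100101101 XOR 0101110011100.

XOR: 1 when bits differ
  1001100101101
^ 0101110011100
---------------
  1100010110001
Decimal: 4909 ^ 2972 = 6321



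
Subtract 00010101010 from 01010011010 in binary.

Method 1 - Direct subtraction (column by column from the right: bit − bit − borrow-in; if negative, add 2 and borrow 1 from the next column):
borrow: 01111000000
        01010011010
-       00010101010
-------------------
        00111110000

Method 2 - Add two's complement:
Two's complement of 00010101010: invert → 11101010101, add 1 → 11101010110
  01010011010
+ 11101010110
-------------
 100111110000  (end carry out of the top bit = 1)
Discarding the end carry: 00111110000
Decimal check:
  01010011010 = 512 + 128 + 16 + 8 + 2 = 666
  00010101010 = 128 + 32 + 8 + 2 = 170
  666 - 170 = 496, and 00111110000 = 256 + 128 + 64 + 32 + 16 = 496 ✓



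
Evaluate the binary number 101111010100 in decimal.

Sum of powers of 2 for each 1-bit:
2^2 + 2^4 + 2^6 + 2^7 + 2^8 + 2^9 + 2^11
= 4 + 16 + 64 + 128 + 256 + 512 + 2048
= 3028



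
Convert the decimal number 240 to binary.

Using repeated division by 2:
240 ÷ 2 = 120 remainder 0
120 ÷ 2 = 60 remainder 0
60 ÷ 2 = 30 remainder 0
30 ÷ 2 = 15 remainder 0
15 ÷ 2 = 7 remainder 1
7 ÷ 2 = 3 remainder 1
3 ÷ 2 = 1 remainder 1
1 ÷ 2 = 0 remainder 1
Reading remainders bottom to top: 11110000



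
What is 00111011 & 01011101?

AND: 1 only when both bits are 1
  00111011
& 01011101
----------
  00011001
Decimal: 59 & 93 = 25



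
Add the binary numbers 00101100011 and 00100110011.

Add column by column from the right: bit + bit + carry-in; write the sum mod 2, carry 1 when the sum is 2 or 3.
carry:  01011000110
        00101100011
+       00100110011
-------------------
       001010010110
(the carry out of the leftmost column, 0, becomes the leading bit)
Decimal check:
  00101100011 = 256 + 64 + 32 + 2 + 1 = 355
  00100110011 = 256 + 32 + 16 + 2 + 1 = 307
  355 + 307 = 662, and 001010010110 = 512 + 128 + 16 + 4 + 2 = 662 ✓



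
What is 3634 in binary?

Using repeated division by 2:
3634 ÷ 2 = 1817 remainder 0
1817 ÷ 2 = 908 remainder 1
908 ÷ 2 = 454 remainder 0
454 ÷ 2 = 227 remainder 0
227 ÷ 2 = 113 remainder 1
113 ÷ 2 = 56 remainder 1
56 ÷ 2 = 28 remainder 0
28 ÷ 2 = 14 remainder 0
14 ÷ 2 = 7 remainder 0
7 ÷ 2 = 3 remainder 1
3 ÷ 2 = 1 remainder 1
1 ÷ 2 = 0 remainder 1
Reading remainders bottom to top: 111000110010



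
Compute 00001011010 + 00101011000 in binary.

Add column by column from the right: bit + bit + carry-in; write the sum mod 2, carry 1 when the sum is 2 or 3.
carry:  00010110000
        00001011010
+       00101011000
-------------------
       000110110010
(the carry out of the leftmost column, 0, becomes the leading bit)
Decimal check:
  00001011010 = 64 + 16 + 8 + 2 = 90
  00101011000 = 256 + 64 + 16 + 8 = 344
  90 + 344 = 434, and 000110110010 = 256 + 128 + 32 + 16 + 2 = 434 ✓



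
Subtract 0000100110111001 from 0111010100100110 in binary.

Method 1 - Direct subtraction (column by column from the right: bit − bit − borrow-in; if negative, add 2 and borrow 1 from the next column):
borrow: 0001011111110010
        0111010100100110
-       0000100110111001
------------------------
        0110101101101101

Method 2 - Add two's complement:
Two's complement of 0000100110111001: invert → 1111011001000110, add 1 → 1111011001000111
  0111010100100110
+ 1111011001000111
------------------
 10110101101101101  (end carry out of the top bit = 1)
Discarding the end carry: 0110101101101101
Decimal check:
  0111010100100110 = 16384 + 8192 + 4096 + 1024 + 256 + 32 + 4 + 2 = 29990
  0000100110111001 = 2048 + 256 + 128 + 32 + 16 + 8 + 1 = 2489
  29990 - 2489 = 27501, and 0110101101101101 = 16384 + 8192 + 2048 + 512 + 256 + 64 + 32 + 8 + 4 + 1 = 27501 ✓



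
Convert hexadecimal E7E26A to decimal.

Expand by place value (powers of 16):
Digit values: E = 14, A = 10
E7E26A = 14 × 16^5 + 7 × 16^4 + 14 × 16^3 + 2 × 16^2 + 6 × 16^1 + 10 × 16^0
= 14 × 1048576 + 7 × 65536 + 14 × 4096 + 2 × 256 + 6 × 16 + 10 × 1
= 14680064 + 458752 + 57344 + 512 + 96 + 10
= 15196778



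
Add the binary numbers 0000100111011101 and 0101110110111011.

Add column by column from the right: bit + bit + carry-in; write the sum mod 2, carry 1 when the sum is 2 or 3.
carry:  0011001111111110
        0000100111011101
+       0101110110111011
------------------------
       00110011110011000
(the carry out of the leftmost column, 0, becomes the leading bit)
Decimal check:
  0000100111011101 = 2048 + 256 + 128 + 64 + 16 + 8 + 4 + 1 = 2525
  0101110110111011 = 16384 + 4096 + 2048 + 1024 + 256 + 128 + 32 + 16 + 8 + 2 + 1 = 23995
  2525 + 23995 = 26520, and 00110011110011000 = 16384 + 8192 + 1024 + 512 + 256 + 128 + 16 + 8 = 26520 ✓



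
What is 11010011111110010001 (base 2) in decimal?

Sum of powers of 2 for each 1-bit:
2^0 + 2^4 + 2^7 + 2^8 + 2^9 + 2^10 + 2^11 + 2^12 + 2^13 + 2^16 + 2^18 + 2^19
= 1 + 16 + 128 + 256 + 512 + 1024 + 2048 + 4096 + 8192 + 65536 + 262144 + 524288
= 868241



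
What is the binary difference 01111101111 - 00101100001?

Method 1 - Direct subtraction (column by column from the right: bit − bit − borrow-in; if negative, add 2 and borrow 1 from the next column):
borrow: 00000000000
        01111101111
-       00101100001
-------------------
        01010001110

Method 2 - Add two's complement:
Two's complement of 00101100001: invert → 11010011110, add 1 → 11010011111
  01111101111
+ 11010011111
-------------
 101010001110  (end carry out of the top bit = 1)
Discarding the end carry: 01010001110
Decimal check:
  01111101111 = 512 + 256 + 128 + 64 + 32 + 8 + 4 + 2 + 1 = 1007
  00101100001 = 256 + 64 + 32 + 1 = 353
  1007 - 353 = 654, and 01010001110 = 512 + 128 + 8 + 4 + 2 = 654 ✓



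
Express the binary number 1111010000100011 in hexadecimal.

Group into 4-bit nibbles from right:
  1111 = F
  0100 = 4
  0010 = 2
  0011 = 3
Result: F423



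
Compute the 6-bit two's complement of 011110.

Original: 011110
Step 1 - Invert all bits: 100001
Step 2 - Add 1: 100010
Verification: 011110 + 100010 = 1000000; discarding the end carry (carry out of the top bit) leaves the 6-bit value 000000, as required for x + (-x)



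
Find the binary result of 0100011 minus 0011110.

Method 1 - Direct subtraction (column by column from the right: bit − bit − borrow-in; if negative, add 2 and borrow 1 from the next column):
borrow: 0111000
        0100011
-       0011110
---------------
        0000101

Method 2 - Add two's complement:
Two's complement of 0011110: invert → 1100001, add 1 → 1100010
  0100011
+ 1100010
---------
 10000101  (end carry out of the top bit = 1)
Discarding the end carry: 0000101
Decimal check:
  0100011 = 32 + 2 + 1 = 35
  0011110 = 16 + 8 + 4 + 2 = 30
  35 - 30 = 5, and 0000101 = 4 + 1 = 5 ✓



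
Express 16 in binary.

Using repeated division by 2:
16 ÷ 2 = 8 remainder 0
8 ÷ 2 = 4 remainder 0
4 ÷ 2 = 2 remainder 0
2 ÷ 2 = 1 remainder 0
1 ÷ 2 = 0 remainder 1
Reading remainders bottom to top: 10000



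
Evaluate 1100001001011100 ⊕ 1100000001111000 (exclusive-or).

XOR: 1 when bits differ
  1100001001011100
^ 1100000001111000
------------------
  0000001000100100
Decimal: 49756 ^ 49272 = 548



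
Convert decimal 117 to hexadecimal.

Using repeated division by 16 (digits 10–15 are A–F):
117 ÷ 16 = 7 remainder 5
7 ÷ 16 = 0 remainder 7
Reading remainders bottom to top: 75



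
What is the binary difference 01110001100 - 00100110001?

Method 1 - Direct subtraction (column by column from the right: bit − bit − borrow-in; if negative, add 2 and borrow 1 from the next column):
borrow: 00011100110
        01110001100
-       00100110001
-------------------
        01001011011

Method 2 - Add two's complement:
Two's complement of 00100110001: invert → 11011001110, add 1 → 11011001111
  01110001100
+ 11011001111
-------------
 101001011011  (end carry out of the top bit = 1)
Discarding the end carry: 01001011011
Decimal check:
  01110001100 = 512 + 256 + 128 + 8 + 4 = 908
  00100110001 = 256 + 32 + 16 + 1 = 305
  908 - 305 = 603, and 01001011011 = 512 + 64 + 16 + 8 + 2 + 1 = 603 ✓



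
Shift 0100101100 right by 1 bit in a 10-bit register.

Original: 0100101100 (decimal 300)
Shift right by 1 position
Drop the 1 low bit; fill with zero on the left
Result: 0010010110 (decimal 150)
Equivalent: 300 >> 1 = 300 ÷ 2^1 = 150



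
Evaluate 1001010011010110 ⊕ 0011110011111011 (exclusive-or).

XOR: 1 when bits differ
  1001010011010110
^ 0011110011111011
------------------
  1010100000101101
Decimal: 38102 ^ 15611 = 43053



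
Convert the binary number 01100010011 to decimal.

Sum of powers of 2 for each 1-bit:
2^0 + 2^1 + 2^4 + 2^8 + 2^9
= 1 + 2 + 16 + 256 + 512
= 787



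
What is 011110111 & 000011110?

AND: 1 only when both bits are 1
  011110111
& 000011110
-----------
  000010110
Decimal: 247 & 30 = 22



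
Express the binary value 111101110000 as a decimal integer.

Sum of powers of 2 for each 1-bit:
2^4 + 2^5 + 2^6 + 2^8 + 2^9 + 2^10 + 2^11
= 16 + 32 + 64 + 256 + 512 + 1024 + 2048
= 3952



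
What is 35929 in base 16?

Using repeated division by 16 (digits 10–15 are A–F):
35929 ÷ 16 = 2245 remainder 9
2245 ÷ 16 = 140 remainder 5
140 ÷ 16 = 8 remainder 12 (C)
8 ÷ 16 = 0 remainder 8
Reading remainders bottom to top: 8C59



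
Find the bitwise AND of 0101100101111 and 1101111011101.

AND: 1 only when both bits are 1
  0101100101111
& 1101111011101
---------------
  0101100001101
Decimal: 2863 & 7133 = 2829



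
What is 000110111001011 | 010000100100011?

OR: 1 when either bit is 1
  000110111001011
| 010000100100011
-----------------
  010110111101011
Decimal: 3531 | 8483 = 11755



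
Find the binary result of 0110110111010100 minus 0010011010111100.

Method 1 - Direct subtraction (column by column from the right: bit − bit − borrow-in; if negative, add 2 and borrow 1 from the next column):
borrow: 0000110001110000
        0110110111010100
-       0010011010111100
------------------------
        0100011100011000

Method 2 - Add two's complement:
Two's complement of 0010011010111100: invert → 1101100101000011, add 1 → 1101100101000100
  0110110111010100
+ 1101100101000100
------------------
 10100011100011000  (end carry out of the top bit = 1)
Discarding the end carry: 0100011100011000
Decimal check:
  0110110111010100 = 16384 + 8192 + 2048 + 1024 + 256 + 128 + 64 + 16 + 4 = 28116
  0010011010111100 = 8192 + 1024 + 512 + 128 + 32 + 16 + 8 + 4 = 9916
  28116 - 9916 = 18200, and 0100011100011000 = 16384 + 1024 + 512 + 256 + 16 + 8 = 18200 ✓



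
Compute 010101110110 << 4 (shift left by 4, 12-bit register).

Original: 010101110110 (decimal 1398)
Shift left by 4 positions
Append 4 zeros on the right and drop the 4 high bits that overflow the 12-bit width
Result: 011101100000 (decimal 1888)
Equivalent: 1398 << 4 = 1398 × 2^4 = 22368, truncated to 12 bits = 1888



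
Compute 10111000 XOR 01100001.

XOR: 1 when bits differ
  10111000
^ 01100001
----------
  11011001
Decimal: 184 ^ 97 = 217



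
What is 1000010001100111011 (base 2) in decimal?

Sum of powers of 2 for each 1-bit:
2^0 + 2^1 + 2^3 + 2^4 + 2^5 + 2^8 + 2^9 + 2^13 + 2^18
= 1 + 2 + 8 + 16 + 32 + 256 + 512 + 8192 + 262144
= 271163



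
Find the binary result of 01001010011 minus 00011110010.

Method 1 - Direct subtraction (column by column from the right: bit − bit − borrow-in; if negative, add 2 and borrow 1 from the next column):
borrow: 01111000000
        01001010011
-       00011110010
-------------------
        00101100001

Method 2 - Add two's complement:
Two's complement of 00011110010: invert → 11100001101, add 1 → 11100001110
  01001010011
+ 11100001110
-------------
 100101100001  (end carry out of the top bit = 1)
Discarding the end carry: 00101100001
Decimal check:
  01001010011 = 512 + 64 + 16 + 2 + 1 = 595
  00011110010 = 128 + 64 + 32 + 16 + 2 = 242
  595 - 242 = 353, and 00101100001 = 256 + 64 + 32 + 1 = 353 ✓



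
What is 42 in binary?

Using repeated division by 2:
42 ÷ 2 = 21 remainder 0
21 ÷ 2 = 10 remainder 1
10 ÷ 2 = 5 remainder 0
5 ÷ 2 = 2 remainder 1
2 ÷ 2 = 1 remainder 0
1 ÷ 2 = 0 remainder 1
Reading remainders bottom to top: 101010



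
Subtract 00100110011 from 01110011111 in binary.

Method 1 - Direct subtraction (column by column from the right: bit − bit − borrow-in; if negative, add 2 and borrow 1 from the next column):
borrow: 00011000000
        01110011111
-       00100110011
-------------------
        01001101100

Method 2 - Add two's complement:
Two's complement of 00100110011: invert → 11011001100, add 1 → 11011001101
  01110011111
+ 11011001101
-------------
 101001101100  (end carry out of the top bit = 1)
Discarding the end carry: 01001101100
Decimal check:
  01110011111 = 512 + 256 + 128 + 16 + 8 + 4 + 2 + 1 = 927
  00100110011 = 256 + 32 + 16 + 2 + 1 = 307
  927 - 307 = 620, and 01001101100 = 512 + 64 + 32 + 8 + 4 = 620 ✓



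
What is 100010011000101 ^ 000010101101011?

XOR: 1 when bits differ
  100010011000101
^ 000010101101011
-----------------
  100000110101110
Decimal: 17605 ^ 1387 = 16814



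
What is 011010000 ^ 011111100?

XOR: 1 when bits differ
  011010000
^ 011111100
-----------
  000101100
Decimal: 208 ^ 252 = 44



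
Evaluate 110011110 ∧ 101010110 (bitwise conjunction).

AND: 1 only when both bits are 1
  110011110
& 101010110
-----------
  100010110
Decimal: 414 & 342 = 278



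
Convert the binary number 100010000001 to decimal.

Sum of powers of 2 for each 1-bit:
2^0 + 2^7 + 2^11
= 1 + 128 + 2048
= 2177



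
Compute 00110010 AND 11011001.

AND: 1 only when both bits are 1
  00110010
& 11011001
----------
  00010000
Decimal: 50 & 217 = 16



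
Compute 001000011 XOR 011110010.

XOR: 1 when bits differ
  001000011
^ 011110010
-----------
  010110001
Decimal: 67 ^ 242 = 177



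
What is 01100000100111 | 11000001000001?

OR: 1 when either bit is 1
  01100000100111
| 11000001000001
----------------
  11100001100111
Decimal: 6183 | 12353 = 14439



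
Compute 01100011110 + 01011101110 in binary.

Add column by column from the right: bit + bit + carry-in; write the sum mod 2, carry 1 when the sum is 2 or 3.
carry:  11111111100
        01100011110
+       01011101110
-------------------
       011000001100
(the carry out of the leftmost column, 0, becomes the leading bit)
Decimal check:
  01100011110 = 512 + 256 + 16 + 8 + 4 + 2 = 798
  01011101110 = 512 + 128 + 64 + 32 + 8 + 4 + 2 = 750
  798 + 750 = 1548, and 011000001100 = 1024 + 512 + 8 + 4 = 1548 ✓



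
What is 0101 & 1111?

AND: 1 only when both bits are 1
  0101
& 1111
------
  0101
Decimal: 5 & 15 = 5



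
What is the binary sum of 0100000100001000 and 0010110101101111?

Add column by column from the right: bit + bit + carry-in; write the sum mod 2, carry 1 when the sum is 2 or 3.
carry:  0000001000010000
        0100000100001000
+       0010110101101111
------------------------
       00110111001110111
(the carry out of the leftmost column, 0, becomes the leading bit)
Decimal check:
  0100000100001000 = 16384 + 256 + 8 = 16648
  0010110101101111 = 8192 + 2048 + 1024 + 256 + 64 + 32 + 8 + 4 + 2 + 1 = 11631
  16648 + 11631 = 28279, and 00110111001110111 = 16384 + 8192 + 2048 + 1024 + 512 + 64 + 32 + 16 + 4 + 2 + 1 = 28279 ✓



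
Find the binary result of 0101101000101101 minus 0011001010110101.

Method 1 - Direct subtraction (column by column from the right: bit − bit − borrow-in; if negative, add 2 and borrow 1 from the next column):
borrow: 0100111111100000
        0101101000101101
-       0011001010110101
------------------------
        0010011101111000

Method 2 - Add two's complement:
Two's complement of 0011001010110101: invert → 1100110101001010, add 1 → 1100110101001011
  0101101000101101
+ 1100110101001011
------------------
 10010011101111000  (end carry out of the top bit = 1)
Discarding the end carry: 0010011101111000
Decimal check:
  0101101000101101 = 16384 + 4096 + 2048 + 512 + 32 + 8 + 4 + 1 = 23085
  0011001010110101 = 8192 + 4096 + 512 + 128 + 32 + 16 + 4 + 1 = 12981
  23085 - 12981 = 10104, and 0010011101111000 = 8192 + 1024 + 512 + 256 + 64 + 32 + 16 + 8 = 10104 ✓



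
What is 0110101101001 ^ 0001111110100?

XOR: 1 when bits differ
  0110101101001
^ 0001111110100
---------------
  0111010011101
Decimal: 3433 ^ 1012 = 3741



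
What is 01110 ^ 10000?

XOR: 1 when bits differ
  01110
^ 10000
-------
  11110
Decimal: 14 ^ 16 = 30



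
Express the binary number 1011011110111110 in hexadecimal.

Group into 4-bit nibbles from right:
  1011 = B
  0111 = 7
  1011 = B
  1110 = E
Result: B7BE



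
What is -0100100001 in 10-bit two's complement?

Original: 0100100001
Step 1 - Invert all bits: 1011011110
Step 2 - Add 1: 1011011111
Verification: 0100100001 + 1011011111 = 10000000000; discarding the end carry (carry out of the top bit) leaves the 10-bit value 0000000000, as required for x + (-x)



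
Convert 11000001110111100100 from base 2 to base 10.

Sum of powers of 2 for each 1-bit:
2^2 + 2^5 + 2^6 + 2^7 + 2^8 + 2^10 + 2^11 + 2^12 + 2^18 + 2^19
= 4 + 32 + 64 + 128 + 256 + 1024 + 2048 + 4096 + 262144 + 524288
= 794084



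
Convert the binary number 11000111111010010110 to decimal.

Sum of powers of 2 for each 1-bit:
2^1 + 2^2 + 2^4 + 2^7 + 2^9 + 2^10 + 2^11 + 2^12 + 2^13 + 2^14 + 2^18 + 2^19
= 2 + 4 + 16 + 128 + 512 + 1024 + 2048 + 4096 + 8192 + 16384 + 262144 + 524288
= 818838



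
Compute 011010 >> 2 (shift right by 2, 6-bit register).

Original: 011010 (decimal 26)
Shift right by 2 positions
Drop the 2 low bits; fill with zeros on the left
Result: 000110 (decimal 6)
Equivalent: 26 >> 2 = 26 ÷ 2^2 = 6



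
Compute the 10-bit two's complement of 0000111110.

Original: 0000111110
Step 1 - Invert all bits: 1111000001
Step 2 - Add 1: 1111000010
Verification: 0000111110 + 1111000010 = 10000000000; discarding the end carry (carry out of the top bit) leaves the 10-bit value 0000000000, as required for x + (-x)



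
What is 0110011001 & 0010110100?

AND: 1 only when both bits are 1
  0110011001
& 0010110100
------------
  0010010000
Decimal: 409 & 180 = 144



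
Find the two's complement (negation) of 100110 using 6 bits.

Original (sign bit 1, negative): 100110
Step 1 - Invert all bits: 011001
Step 2 - Add 1: 011010
Verification: 100110 + 011010 = 1000000; discarding the end carry (carry out of the top bit) leaves the 6-bit value 000000, as required for x + (-x)



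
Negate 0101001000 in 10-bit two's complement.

Original: 0101001000
Step 1 - Invert all bits: 1010110111
Step 2 - Add 1: 1010111000
Verification: 0101001000 + 1010111000 = 10000000000; discarding the end carry (carry out of the top bit) leaves the 10-bit value 0000000000, as required for x + (-x)



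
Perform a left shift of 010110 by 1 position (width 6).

Original: 010110 (decimal 22)
Shift left by 1 position
Append 1 zero on the right
Result: 101100 (decimal 44)
Equivalent: 22 << 1 = 22 × 2^1 = 44



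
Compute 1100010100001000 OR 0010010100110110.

OR: 1 when either bit is 1
  1100010100001000
| 0010010100110110
------------------
  1110010100111110
Decimal: 50440 | 9526 = 58686



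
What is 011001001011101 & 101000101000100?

AND: 1 only when both bits are 1
  011001001011101
& 101000101000100
-----------------
  001000001000100
Decimal: 12893 & 20804 = 4164



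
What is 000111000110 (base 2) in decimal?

Sum of powers of 2 for each 1-bit:
2^1 + 2^2 + 2^6 + 2^7 + 2^8
= 2 + 4 + 64 + 128 + 256
= 454



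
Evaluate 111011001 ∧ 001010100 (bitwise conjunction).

AND: 1 only when both bits are 1
  111011001
& 001010100
-----------
  001010000
Decimal: 473 & 84 = 80



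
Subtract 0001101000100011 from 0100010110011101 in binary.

Method 1 - Direct subtraction (column by column from the right: bit − bit − borrow-in; if negative, add 2 and borrow 1 from the next column):
borrow: 0111010011000100
        0100010110011101
-       0001101000100011
------------------------
        0010101101111010

Method 2 - Add two's complement:
Two's complement of 0001101000100011: invert → 1110010111011100, add 1 → 1110010111011101
  0100010110011101
+ 1110010111011101
------------------
 10010101101111010  (end carry out of the top bit = 1)
Discarding the end carry: 0010101101111010
Decimal check:
  0100010110011101 = 16384 + 1024 + 256 + 128 + 16 + 8 + 4 + 1 = 17821
  0001101000100011 = 4096 + 2048 + 512 + 32 + 2 + 1 = 6691
  17821 - 6691 = 11130, and 0010101101111010 = 8192 + 2048 + 512 + 256 + 64 + 32 + 16 + 8 + 2 = 11130 ✓



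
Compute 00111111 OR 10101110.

OR: 1 when either bit is 1
  00111111
| 10101110
----------
  10111111
Decimal: 63 | 174 = 191



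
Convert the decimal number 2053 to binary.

Using repeated division by 2:
2053 ÷ 2 = 1026 remainder 1
1026 ÷ 2 = 513 remainder 0
513 ÷ 2 = 256 remainder 1
256 ÷ 2 = 128 remainder 0
128 ÷ 2 = 64 remainder 0
64 ÷ 2 = 32 remainder 0
32 ÷ 2 = 16 remainder 0
16 ÷ 2 = 8 remainder 0
8 ÷ 2 = 4 remainder 0
4 ÷ 2 = 2 remainder 0
2 ÷ 2 = 1 remainder 0
1 ÷ 2 = 0 remainder 1
Reading remainders bottom to top: 100000000101



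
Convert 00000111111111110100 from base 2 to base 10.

Sum of powers of 2 for each 1-bit:
2^2 + 2^4 + 2^5 + 2^6 + 2^7 + 2^8 + 2^9 + 2^10 + 2^11 + 2^12 + 2^13 + 2^14
= 4 + 16 + 32 + 64 + 128 + 256 + 512 + 1024 + 2048 + 4096 + 8192 + 16384
= 32756



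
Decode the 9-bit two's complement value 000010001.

Binary: 000010001
Sign bit: 0 (non-negative)
Read directly as an unsigned value:
000010001 = 16 + 1 = 17
Value: 17

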